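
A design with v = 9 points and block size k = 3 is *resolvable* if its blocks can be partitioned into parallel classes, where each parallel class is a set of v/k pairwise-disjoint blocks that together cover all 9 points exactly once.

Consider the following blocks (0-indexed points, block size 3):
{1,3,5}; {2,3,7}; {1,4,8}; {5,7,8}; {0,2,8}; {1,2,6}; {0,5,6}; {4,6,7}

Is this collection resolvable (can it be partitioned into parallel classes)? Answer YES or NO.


v = 9, block size k = 3, number of blocks = 8.
For resolvability, blocks must partition into parallel classes of size v/k = 3.
Total blocks must therefore be a multiple of 3: 8 = 3·2 + 2 ⇒ not divisible ✗.
Resolvable? NO.

NO


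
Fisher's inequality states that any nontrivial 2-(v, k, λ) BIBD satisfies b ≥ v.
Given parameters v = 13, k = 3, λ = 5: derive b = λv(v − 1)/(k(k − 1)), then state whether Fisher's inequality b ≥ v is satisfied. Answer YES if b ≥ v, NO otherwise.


b = λv(v − 1)/(k(k − 1)) = 5·13·12/(3·2) = 780/6 = 130.
Compare with v = 13: b ≥ v, so Fisher's inequality holds.

YES


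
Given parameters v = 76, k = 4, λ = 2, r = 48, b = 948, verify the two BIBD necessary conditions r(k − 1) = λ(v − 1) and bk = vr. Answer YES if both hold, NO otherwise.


Condition (i): r(k − 1) = 48·3 = 144; λ(v − 1) = 2·75 = 150. Match? NO.
Condition (ii): bk = 948·4 = 3792; vr = 76·48 = 3648. Match? NO.
Both conditions hold? NO.

NO


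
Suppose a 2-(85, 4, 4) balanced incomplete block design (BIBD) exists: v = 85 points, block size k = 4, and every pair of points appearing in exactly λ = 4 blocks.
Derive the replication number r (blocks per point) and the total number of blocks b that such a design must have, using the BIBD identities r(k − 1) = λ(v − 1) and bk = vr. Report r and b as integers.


Any 2-(v, k, λ) BIBD satisfies two necessary conditions:
  (i)  Each point sits in r blocks, and counting incidences through any fixed point gives r(k − 1) = λ(v − 1), so r = λ(v − 1)/(k − 1).
  (ii) Total incidences bk = vr, so b = vr/k.
Step 1: r = λ(v − 1)/(k − 1) = 4·(85 − 1)/(4 − 1) = 4·84/3 = 336/3 = 112.
Step 2: b = vr/k = 85·112/4 = 9520/4 = 2380.
Check integrality: r = 112 ∈ Z ✓, b = 2380 ∈ Z ✓.
(These identities are necessary conditions: they determine r and b for any design with these parameters, but do not by themselves prove that one exists.)

r = 112, b = 2380.


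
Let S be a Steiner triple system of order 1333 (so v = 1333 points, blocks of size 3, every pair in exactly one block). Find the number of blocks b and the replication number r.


An STS(v) is a 2-(v, 3, 1) BIBD: block size k = 3, λ = 1.
Replication: r(k − 1) = λ(v − 1) ⇒ r·2 = 1333 − 1 = 1332 ⇒ r = 666.
Block count: b = v(v − 1)/6 = 1333·1332/6 = 1775556/6 = 295926.

r = 666, b = 295926.


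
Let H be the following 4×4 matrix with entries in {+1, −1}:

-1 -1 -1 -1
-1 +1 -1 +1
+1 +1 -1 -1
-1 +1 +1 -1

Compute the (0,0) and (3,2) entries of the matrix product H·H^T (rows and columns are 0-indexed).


Row 0 of H: [-1, -1, -1, -1].
Row 2 of H: [1, 1, -1, -1].
Row 3 of H: [-1, 1, 1, -1].
(H·H^T)[0][0] = Σ_j H[0][j]·H[0][j] = (-1)² + (-1)² + (-1)² + (-1)² = 1 + 1 + 1 + 1 = 4.
(H·H^T)[3][2] = Σ_j H[3][j]·H[2][j] = (-1)·(1) + (1)·(1) + (1)·(-1) + (-1)·(-1) = -1 + 1 + -1 + 1 = 0.
So rows 3 and 2 are orthogonal; the diagonal entry equals n = 4.

(0,0) entry = 4; (3,2) entry = 0.


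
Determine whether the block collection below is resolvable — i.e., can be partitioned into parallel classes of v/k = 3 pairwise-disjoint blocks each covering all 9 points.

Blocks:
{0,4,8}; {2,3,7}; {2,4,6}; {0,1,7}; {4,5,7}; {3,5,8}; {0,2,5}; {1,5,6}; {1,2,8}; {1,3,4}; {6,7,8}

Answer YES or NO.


v = 9, block size k = 3, number of blocks = 11.
For resolvability, blocks must partition into parallel classes of size v/k = 3.
Total blocks must therefore be a multiple of 3: 11 = 3·3 + 2 ⇒ not divisible ✗.
Resolvable? NO.

NO


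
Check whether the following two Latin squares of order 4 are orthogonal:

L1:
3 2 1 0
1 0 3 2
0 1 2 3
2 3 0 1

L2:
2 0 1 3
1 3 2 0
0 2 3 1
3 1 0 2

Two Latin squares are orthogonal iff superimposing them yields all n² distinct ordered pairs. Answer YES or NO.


Form the n² = 16 superimposed pairs (L1[i][j], L2[i][j]), row by row (rows and columns indexed from 0):
row 0: (3,2) (2,0) (1,1) (0,3)
row 1: (1,1) (0,3) (3,2) (2,0)
row 2: (0,0) (1,2) (2,3) (3,1)
row 3: (2,3) (3,1) (0,0) (1,2)
Orthogonality requires all 16 pairs distinct.
But the pair (1,1) repeats: cell (0,2) has L1 = 1, L2 = 1, and cell (1,0) has L1 = 1, L2 = 1.
A repeated pair means some other pair never occurs (only 8 distinct pairs out of 16), so the squares are not orthogonal.
Conclusion: NO.

NO


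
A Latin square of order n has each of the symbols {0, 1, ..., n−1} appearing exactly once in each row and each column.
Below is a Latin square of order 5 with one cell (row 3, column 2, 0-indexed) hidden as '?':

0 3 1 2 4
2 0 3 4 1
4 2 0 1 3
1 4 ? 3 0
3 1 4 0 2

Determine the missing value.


Row 3 contains symbols [0, 1, 3, 4] — missing [2].
Column 2 contains symbols [0, 1, 3, 4] — missing [2].
The missing symbol must appear in both missing sets; intersection = [2].
Therefore the hidden value is 2.

Missing value = 2.


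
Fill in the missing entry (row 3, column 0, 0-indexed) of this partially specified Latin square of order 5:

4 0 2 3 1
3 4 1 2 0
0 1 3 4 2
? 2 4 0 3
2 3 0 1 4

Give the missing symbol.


Row 3 contains symbols [0, 2, 3, 4] — missing [1].
Column 0 contains symbols [0, 2, 3, 4] — missing [1].
The missing symbol must appear in both missing sets; intersection = [1].
Therefore the hidden value is 1.

Missing value = 1.


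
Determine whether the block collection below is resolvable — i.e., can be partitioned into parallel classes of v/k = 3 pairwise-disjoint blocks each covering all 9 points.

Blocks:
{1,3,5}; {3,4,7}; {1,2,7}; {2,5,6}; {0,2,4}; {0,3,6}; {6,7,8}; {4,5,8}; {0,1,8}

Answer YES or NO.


v = 9, block size k = 3, number of blocks = 9.
For resolvability, blocks must partition into parallel classes of size v/k = 3.
Total blocks must therefore be a multiple of 3: 9 = 3·3 + 0 ⇒ divisible ✓.
Greedy packing gives 3 candidate class(es). Each should be a full parallel class (size 3, covers all 9 points).
  Class 1 (3 blocks): {1,3,5}; {0,2,4}; {6,7,8}. Points covered: [0, 1, 2, 3, 4, 5, 6, 7, 8].
  Class 2 (3 blocks): {3,4,7}; {2,5,6}; {0,1,8}. Points covered: [0, 1, 2, 3, 4, 5, 6, 7, 8].
  Class 3 (3 blocks): {1,2,7}; {0,3,6}; {4,5,8}. Points covered: [0, 1, 2, 3, 4, 5, 6, 7, 8].
All classes full (size 3)? YES. All classes cover every point? YES.
Resolvable? YES.

YES


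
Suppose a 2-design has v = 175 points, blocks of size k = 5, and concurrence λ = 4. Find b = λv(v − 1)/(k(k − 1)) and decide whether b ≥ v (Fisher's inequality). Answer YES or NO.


r = λ(v − 1)/(k − 1) = 4·174/4 = 174.
b = vr/k = 175·174/5 = 6090.
Fisher's inequality: b ≥ v ⇔ 6090 ≥ 175? YES.

YES


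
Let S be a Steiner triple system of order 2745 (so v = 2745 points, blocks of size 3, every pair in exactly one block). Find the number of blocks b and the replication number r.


An STS(v) is a 2-(v, 3, 1) BIBD: block size k = 3, λ = 1.
Replication: r(k − 1) = λ(v − 1) ⇒ r·2 = 2745 − 1 = 2744 ⇒ r = 1372.
Block count: bk = vr ⇒ b·3 = 2745·1372 = 3766140 ⇒ b = 1255380.

r = 1372, b = 1255380.


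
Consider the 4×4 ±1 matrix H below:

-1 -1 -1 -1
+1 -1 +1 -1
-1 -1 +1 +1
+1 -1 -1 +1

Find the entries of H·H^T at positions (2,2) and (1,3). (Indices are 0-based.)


Row 1 of H: [1, -1, 1, -1].
Row 2 of H: [-1, -1, 1, 1].
Row 3 of H: [1, -1, -1, 1].
(H·H^T)[2][2] = Σ_j H[2][j]·H[2][j] = (-1)² + (-1)² + (1)² + (1)² = 1 + 1 + 1 + 1 = 4.
(H·H^T)[1][3] = Σ_j H[1][j]·H[3][j] = (1)·(1) + (-1)·(-1) + (1)·(-1) + (-1)·(1) = 1 + 1 + -1 + -1 = 0.
So rows 1 and 3 are orthogonal; the diagonal entry equals n = 4.

(2,2) entry = 4; (1,3) entry = 0.


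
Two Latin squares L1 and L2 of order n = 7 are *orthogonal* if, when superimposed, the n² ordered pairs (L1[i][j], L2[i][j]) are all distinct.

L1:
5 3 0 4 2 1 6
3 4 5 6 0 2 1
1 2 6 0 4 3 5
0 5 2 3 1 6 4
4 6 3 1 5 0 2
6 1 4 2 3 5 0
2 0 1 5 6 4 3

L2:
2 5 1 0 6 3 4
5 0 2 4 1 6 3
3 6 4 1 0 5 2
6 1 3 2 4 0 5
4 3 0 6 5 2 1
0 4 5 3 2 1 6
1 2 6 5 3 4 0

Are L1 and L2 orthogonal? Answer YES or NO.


Form the n² = 49 superimposed pairs (L1[i][j], L2[i][j]), row by row (rows and columns indexed from 0):
row 0: (5,2) (3,5) (0,1) (4,0) (2,6) (1,3) (6,4)
row 1: (3,5) (4,0) (5,2) (6,4) (0,1) (2,6) (1,3)
row 2: (1,3) (2,6) (6,4) (0,1) (4,0) (3,5) (5,2)
row 3: (0,6) (5,1) (2,3) (3,2) (1,4) (6,0) (4,5)
row 4: (4,4) (6,3) (3,0) (1,6) (5,5) (0,2) (2,1)
row 5: (6,0) (1,4) (4,5) (2,3) (3,2) (5,1) (0,6)
row 6: (2,1) (0,2) (1,6) (5,5) (6,3) (4,4) (3,0)
Orthogonality requires all 49 pairs distinct.
But the pair (3,5) repeats: cell (0,1) has L1 = 3, L2 = 5, and cell (1,0) has L1 = 3, L2 = 5.
A repeated pair means some other pair never occurs (only 21 distinct pairs out of 49), so the squares are not orthogonal.
Conclusion: NO.

NO


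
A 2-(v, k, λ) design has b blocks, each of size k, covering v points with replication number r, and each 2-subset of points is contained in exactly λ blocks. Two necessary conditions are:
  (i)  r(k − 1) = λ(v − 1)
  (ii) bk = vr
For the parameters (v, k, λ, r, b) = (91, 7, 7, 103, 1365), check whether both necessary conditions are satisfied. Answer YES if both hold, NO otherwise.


Condition (i): r(k − 1) = 103·6 = 618; λ(v − 1) = 7·90 = 630. Match? NO.
Condition (ii): bk = 1365·7 = 9555; vr = 91·103 = 9373. Match? NO.
Both conditions hold? NO.

NO


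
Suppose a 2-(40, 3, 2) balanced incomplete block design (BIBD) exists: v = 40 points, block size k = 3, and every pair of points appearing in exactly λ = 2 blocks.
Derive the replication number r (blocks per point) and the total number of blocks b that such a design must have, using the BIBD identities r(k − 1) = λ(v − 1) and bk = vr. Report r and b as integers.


Any 2-(v, k, λ) BIBD satisfies two necessary conditions:
  (i)  Each point sits in r blocks, and counting incidences through any fixed point gives r(k − 1) = λ(v − 1), so r = λ(v − 1)/(k − 1).
  (ii) Total incidences bk = vr, so b = vr/k.
Step 1: r = λ(v − 1)/(k − 1) = 2·(40 − 1)/(3 − 1) = 2·39/2 = 78/2 = 39.
Step 2: b = vr/k = 40·39/3 = 1560/3 = 520.
Check integrality: r = 39 ∈ Z ✓, b = 520 ∈ Z ✓.
(These identities are necessary conditions: they determine r and b for any design with these parameters, but do not by themselves prove that one exists.)

r = 39, b = 520.


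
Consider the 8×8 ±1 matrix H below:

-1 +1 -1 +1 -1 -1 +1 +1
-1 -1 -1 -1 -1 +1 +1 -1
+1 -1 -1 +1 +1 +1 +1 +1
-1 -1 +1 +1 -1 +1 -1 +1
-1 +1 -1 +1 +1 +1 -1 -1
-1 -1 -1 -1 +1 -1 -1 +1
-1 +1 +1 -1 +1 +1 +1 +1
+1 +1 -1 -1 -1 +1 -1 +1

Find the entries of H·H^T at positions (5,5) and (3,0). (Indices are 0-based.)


Row 0 of H: [-1, 1, -1, 1, -1, -1, 1, 1].
Row 3 of H: [-1, -1, 1, 1, -1, 1, -1, 1].
Row 5 of H: [-1, -1, -1, -1, 1, -1, -1, 1].
(H·H^T)[5][5] = Σ_j H[5][j]·H[5][j] = (-1)² + (-1)² + (-1)² + (-1)² + (1)² + (-1)² + (-1)² + (1)² = 1 + 1 + 1 + 1 + 1 + 1 + 1 + 1 = 8.
(H·H^T)[3][0] = Σ_j H[3][j]·H[0][j] = (-1)·(-1) + (-1)·(1) + (1)·(-1) + (1)·(1) + (-1)·(-1) + (1)·(-1) + (-1)·(1) + (1)·(1) = 1 + -1 + -1 + 1 + 1 + -1 + -1 + 1 = 0.
So rows 3 and 0 are orthogonal; the diagonal entry equals n = 8.

(5,5) entry = 8; (3,0) entry = 0.


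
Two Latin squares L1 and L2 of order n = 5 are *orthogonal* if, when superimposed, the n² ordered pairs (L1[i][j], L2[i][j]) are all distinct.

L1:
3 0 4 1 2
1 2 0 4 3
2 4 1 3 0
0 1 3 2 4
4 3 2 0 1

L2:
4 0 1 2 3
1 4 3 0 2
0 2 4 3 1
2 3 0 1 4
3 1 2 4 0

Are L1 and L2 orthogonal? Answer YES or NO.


Form the n² = 25 superimposed pairs (L1[i][j], L2[i][j]), row by row (rows and columns indexed from 0):
row 0: (3,4) (0,0) (4,1) (1,2) (2,3)
row 1: (1,1) (2,4) (0,3) (4,0) (3,2)
row 2: (2,0) (4,2) (1,4) (3,3) (0,1)
row 3: (0,2) (1,3) (3,0) (2,1) (4,4)
row 4: (4,3) (3,1) (2,2) (0,4) (1,0)
Orthogonality requires all 25 pairs distinct.
Check by first coordinate: for each symbol s of L1, list the L2 entries in the n cells where L1 = s; they must all differ.
  L1 = 0: L2 entries (in reading order) 0, 3, 1, 2, 4 — all 5 distinct ✓
  L1 = 1: L2 entries (in reading order) 2, 1, 4, 3, 0 — all 5 distinct ✓
  L1 = 2: L2 entries (in reading order) 3, 4, 0, 1, 2 — all 5 distinct ✓
  L1 = 3: L2 entries (in reading order) 4, 2, 3, 0, 1 — all 5 distinct ✓
  L1 = 4: L2 entries (in reading order) 1, 0, 2, 4, 3 — all 5 distinct ✓
Every symbol of L1 meets every symbol of L2 exactly once, so all 25 pairs are distinct (25 of 25).
Conclusion: YES.

YES


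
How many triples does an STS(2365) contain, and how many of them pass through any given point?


An STS(v) is a 2-(v, 3, 1) BIBD: block size k = 3, λ = 1.
Replication: r(k − 1) = λ(v − 1) ⇒ r·2 = 2365 − 1 = 2364 ⇒ r = 1182.
Block count: b = v(v − 1)/6 = 2365·2364/6 = 5590860/6 = 931810.

r = 1182, b = 931810.


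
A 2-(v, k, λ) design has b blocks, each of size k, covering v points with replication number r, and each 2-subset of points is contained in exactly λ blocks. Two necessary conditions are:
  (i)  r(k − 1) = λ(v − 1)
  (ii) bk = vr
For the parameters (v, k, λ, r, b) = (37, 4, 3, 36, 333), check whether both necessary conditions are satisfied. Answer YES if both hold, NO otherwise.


Condition (i): r(k − 1) = 36·3 = 108; λ(v − 1) = 3·36 = 108. Match? YES.
Condition (ii): bk = 333·4 = 1332; vr = 37·36 = 1332. Match? YES.
Both conditions hold? YES.

YES


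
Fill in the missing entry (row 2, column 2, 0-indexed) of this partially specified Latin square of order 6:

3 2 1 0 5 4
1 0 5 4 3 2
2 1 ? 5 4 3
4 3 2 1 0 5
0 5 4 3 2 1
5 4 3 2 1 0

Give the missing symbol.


Row 2 contains symbols [1, 2, 3, 4, 5] — missing [0].
Column 2 contains symbols [1, 2, 3, 4, 5] — missing [0].
The missing symbol must appear in both missing sets; intersection = [0].
Therefore the hidden value is 0.

Missing value = 0.


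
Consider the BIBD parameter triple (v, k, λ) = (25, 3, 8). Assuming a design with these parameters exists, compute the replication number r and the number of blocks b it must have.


Any 2-(v, k, λ) BIBD satisfies two necessary conditions:
  (i)  Each point sits in r blocks, and counting incidences through any fixed point gives r(k − 1) = λ(v − 1), so r = λ(v − 1)/(k − 1).
  (ii) Total incidences bk = vr, so b = vr/k.
Step 1: r = λ(v − 1)/(k − 1) = 8·(25 − 1)/(3 − 1) = 8·24/2 = 192/2 = 96.
Step 2: b = vr/k = 25·96/3 = 2400/3 = 800.
Check integrality: r = 96 ∈ Z ✓, b = 800 ∈ Z ✓.
(These identities are necessary conditions: they determine r and b for any design with these parameters, but do not by themselves prove that one exists.)

r = 96, b = 800.


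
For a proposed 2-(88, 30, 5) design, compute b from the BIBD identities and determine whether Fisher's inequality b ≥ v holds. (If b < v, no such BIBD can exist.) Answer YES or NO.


b = λv(v − 1)/(k(k − 1)) = 5·88·87/(30·29) = 38280/870 = 44.
Compare with v = 88: b < v, so Fisher's inequality fails.

NO


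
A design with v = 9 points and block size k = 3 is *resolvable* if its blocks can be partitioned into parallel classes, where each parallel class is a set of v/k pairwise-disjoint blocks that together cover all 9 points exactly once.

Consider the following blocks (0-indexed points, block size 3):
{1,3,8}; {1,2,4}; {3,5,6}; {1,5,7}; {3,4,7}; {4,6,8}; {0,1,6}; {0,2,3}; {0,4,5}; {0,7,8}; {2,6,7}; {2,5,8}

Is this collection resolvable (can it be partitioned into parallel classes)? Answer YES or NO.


v = 9, block size k = 3, number of blocks = 12.
For resolvability, blocks must partition into parallel classes of size v/k = 3.
Total blocks must therefore be a multiple of 3: 12 = 3·4 + 0 ⇒ divisible ✓.
Greedy packing gives 4 candidate class(es). Each should be a full parallel class (size 3, covers all 9 points).
  Class 1 (3 blocks): {1,3,8}; {0,4,5}; {2,6,7}. Points covered: [0, 1, 2, 3, 4, 5, 6, 7, 8].
  Class 2 (3 blocks): {1,2,4}; {3,5,6}; {0,7,8}. Points covered: [0, 1, 2, 3, 4, 5, 6, 7, 8].
  Class 3 (3 blocks): {1,5,7}; {4,6,8}; {0,2,3}. Points covered: [0, 1, 2, 3, 4, 5, 6, 7, 8].
  Class 4 (3 blocks): {3,4,7}; {0,1,6}; {2,5,8}. Points covered: [0, 1, 2, 3, 4, 5, 6, 7, 8].
All classes full (size 3)? YES. All classes cover every point? YES.
Resolvable? YES.

YES


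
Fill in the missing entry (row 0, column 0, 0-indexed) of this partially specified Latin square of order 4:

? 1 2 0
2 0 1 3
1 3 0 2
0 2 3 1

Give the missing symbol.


Row 0 contains symbols [0, 1, 2] — missing [3].
Column 0 contains symbols [0, 1, 2] — missing [3].
The missing symbol must appear in both missing sets; intersection = [3].
Therefore the hidden value is 3.

Missing value = 3.


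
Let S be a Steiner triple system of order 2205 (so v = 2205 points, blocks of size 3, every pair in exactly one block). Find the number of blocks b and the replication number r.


An STS(v) is a 2-(v, 3, 1) BIBD: block size k = 3, λ = 1.
Replication: r(k − 1) = λ(v − 1) ⇒ r·2 = 2205 − 1 = 2204 ⇒ r = 1102.
Block count: bk = vr ⇒ b·3 = 2205·1102 = 2429910 ⇒ b = 809970.
(Check via b = v(v − 1)/6 = 2205·2204/6 = 4859820/6 = 809970.)

r = 1102, b = 809970.


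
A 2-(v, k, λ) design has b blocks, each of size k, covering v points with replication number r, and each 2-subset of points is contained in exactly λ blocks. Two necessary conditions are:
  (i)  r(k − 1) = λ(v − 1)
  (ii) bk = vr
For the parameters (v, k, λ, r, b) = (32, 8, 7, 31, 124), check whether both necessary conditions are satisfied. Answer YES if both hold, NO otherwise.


Condition (i): r(k − 1) = 31·7 = 217; λ(v − 1) = 7·31 = 217. Match? YES.
Condition (ii): bk = 124·8 = 992; vr = 32·31 = 992. Match? YES.
Both conditions hold? YES.

YES


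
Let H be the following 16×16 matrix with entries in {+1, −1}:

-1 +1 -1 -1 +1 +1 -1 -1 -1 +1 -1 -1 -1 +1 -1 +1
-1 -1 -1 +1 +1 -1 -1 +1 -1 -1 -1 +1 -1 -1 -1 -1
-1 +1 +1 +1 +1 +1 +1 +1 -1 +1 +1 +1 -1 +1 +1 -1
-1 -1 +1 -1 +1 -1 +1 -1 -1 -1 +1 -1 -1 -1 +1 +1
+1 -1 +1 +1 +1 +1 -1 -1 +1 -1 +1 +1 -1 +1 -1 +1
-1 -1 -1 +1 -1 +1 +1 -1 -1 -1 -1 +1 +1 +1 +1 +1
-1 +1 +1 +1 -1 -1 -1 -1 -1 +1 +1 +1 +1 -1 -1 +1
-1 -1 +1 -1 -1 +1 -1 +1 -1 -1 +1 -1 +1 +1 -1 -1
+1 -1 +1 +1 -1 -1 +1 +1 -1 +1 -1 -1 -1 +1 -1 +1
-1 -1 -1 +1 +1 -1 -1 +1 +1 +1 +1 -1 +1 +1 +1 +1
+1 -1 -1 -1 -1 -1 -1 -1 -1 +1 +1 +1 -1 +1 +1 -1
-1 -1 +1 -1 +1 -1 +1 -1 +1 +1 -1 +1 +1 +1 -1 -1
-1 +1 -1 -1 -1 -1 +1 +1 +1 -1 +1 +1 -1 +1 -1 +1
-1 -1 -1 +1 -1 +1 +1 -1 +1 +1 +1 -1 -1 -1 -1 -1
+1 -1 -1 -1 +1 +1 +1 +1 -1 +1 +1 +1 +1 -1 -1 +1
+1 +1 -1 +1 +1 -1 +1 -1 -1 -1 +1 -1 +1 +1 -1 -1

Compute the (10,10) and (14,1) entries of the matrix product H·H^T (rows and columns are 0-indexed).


Row 1 of H: [-1, -1, -1, 1, 1, -1, -1, 1, -1, -1, -1, 1, -1, -1, -1, -1].
Row 10 of H: [1, -1, -1, -1, -1, -1, -1, -1, -1, 1, 1, 1, -1, 1, 1, -1].
Row 14 of H: [1, -1, -1, -1, 1, 1, 1, 1, -1, 1, 1, 1, 1, -1, -1, 1].
(H·H^T)[10][10] = Σ_j H[10][j]·H[10][j] = (1)² + (-1)² + (-1)² + (-1)² + (-1)² + (-1)² + (-1)² + (-1)² + (-1)² + (1)² + (1)² + (1)² + (-1)² + (1)² + (1)² + (-1)² = 1 + 1 + 1 + 1 + 1 + 1 + 1 + 1 + 1 + 1 + 1 + 1 + 1 + 1 + 1 + 1 = 16.
(H·H^T)[14][1] = Σ_j H[14][j]·H[1][j] = (1)·(-1) + (-1)·(-1) + (-1)·(-1) + (-1)·(1) + (1)·(1) + (1)·(-1) + (1)·(-1) + (1)·(1) + (-1)·(-1) + (1)·(-1) + (1)·(-1) + (1)·(1) + (1)·(-1) + (-1)·(-1) + (-1)·(-1) + (1)·(-1) = -1 + 1 + 1 + -1 + 1 + -1 + -1 + 1 + 1 + -1 + -1 + 1 + -1 + 1 + 1 + -1 = 0.
So rows 14 and 1 are orthogonal; the diagonal entry equals n = 16.

(10,10) entry = 16; (14,1) entry = 0.


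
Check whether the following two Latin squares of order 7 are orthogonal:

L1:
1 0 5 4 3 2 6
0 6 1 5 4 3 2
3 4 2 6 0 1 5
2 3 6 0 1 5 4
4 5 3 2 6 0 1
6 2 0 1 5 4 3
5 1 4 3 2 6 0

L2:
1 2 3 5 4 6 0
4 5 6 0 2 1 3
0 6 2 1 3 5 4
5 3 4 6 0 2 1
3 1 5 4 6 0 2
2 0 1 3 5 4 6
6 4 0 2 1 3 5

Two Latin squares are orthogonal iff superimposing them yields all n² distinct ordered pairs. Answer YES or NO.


Form the n² = 49 superimposed pairs (L1[i][j], L2[i][j]), row by row (rows and columns indexed from 0):
row 0: (1,1) (0,2) (5,3) (4,5) (3,4) (2,6) (6,0)
row 1: (0,4) (6,5) (1,6) (5,0) (4,2) (3,1) (2,3)
row 2: (3,0) (4,6) (2,2) (6,1) (0,3) (1,5) (5,4)
row 3: (2,5) (3,3) (6,4) (0,6) (1,0) (5,2) (4,1)
row 4: (4,3) (5,1) (3,5) (2,4) (6,6) (0,0) (1,2)
row 5: (6,2) (2,0) (0,1) (1,3) (5,5) (4,4) (3,6)
row 6: (5,6) (1,4) (4,0) (3,2) (2,1) (6,3) (0,5)
Orthogonality requires all 49 pairs distinct.
Check by first coordinate: for each symbol s of L1, list the L2 entries in the n cells where L1 = s; they must all differ.
  L1 = 0: L2 entries (in reading order) 2, 4, 3, 6, 0, 1, 5 — all 7 distinct ✓
  L1 = 1: L2 entries (in reading order) 1, 6, 5, 0, 2, 3, 4 — all 7 distinct ✓
  L1 = 2: L2 entries (in reading order) 6, 3, 2, 5, 4, 0, 1 — all 7 distinct ✓
  L1 = 3: L2 entries (in reading order) 4, 1, 0, 3, 5, 6, 2 — all 7 distinct ✓
  L1 = 4: L2 entries (in reading order) 5, 2, 6, 1, 3, 4, 0 — all 7 distinct ✓
  L1 = 5: L2 entries (in reading order) 3, 0, 4, 2, 1, 5, 6 — all 7 distinct ✓
  L1 = 6: L2 entries (in reading order) 0, 5, 1, 4, 6, 2, 3 — all 7 distinct ✓
Every symbol of L1 meets every symbol of L2 exactly once, so all 49 pairs are distinct (49 of 49).
Conclusion: YES.

YES


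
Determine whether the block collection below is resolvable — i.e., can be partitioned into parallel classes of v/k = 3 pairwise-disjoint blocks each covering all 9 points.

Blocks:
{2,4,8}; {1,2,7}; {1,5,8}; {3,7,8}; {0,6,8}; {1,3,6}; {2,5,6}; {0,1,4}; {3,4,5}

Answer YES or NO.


v = 9, block size k = 3, number of blocks = 9.
For resolvability, blocks must partition into parallel classes of size v/k = 3.
Total blocks must therefore be a multiple of 3: 9 = 3·3 + 0 ⇒ divisible ✓.
Consider block {2,4,8}. The only other block(s) in the collection disjoint from it are {1,3,6} — just 1 block(s). Any parallel class containing {2,4,8} would need 2 other blocks each disjoint from it, so no parallel class of size 3 can contain {2,4,8}.
Since every block must belong to some parallel class in a resolution, the collection cannot be partitioned into parallel classes.
Resolvable? NO.

NO


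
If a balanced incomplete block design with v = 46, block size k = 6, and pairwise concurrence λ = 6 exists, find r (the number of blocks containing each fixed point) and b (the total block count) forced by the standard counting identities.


Any 2-(v, k, λ) BIBD satisfies two necessary conditions:
  (i)  Each point sits in r blocks, and counting incidences through any fixed point gives r(k − 1) = λ(v − 1), so r = λ(v − 1)/(k − 1).
  (ii) Total incidences bk = vr, so b = vr/k.
Step 1: r = λ(v − 1)/(k − 1) = 6·(46 − 1)/(6 − 1) = 6·45/5 = 270/5 = 54.
Step 2: b = vr/k = 46·54/6 = 2484/6 = 414.
Check integrality: r = 54 ∈ Z ✓, b = 414 ∈ Z ✓.
(These identities are necessary conditions: they determine r and b for any design with these parameters, but do not by themselves prove that one exists.)

r = 54, b = 414.


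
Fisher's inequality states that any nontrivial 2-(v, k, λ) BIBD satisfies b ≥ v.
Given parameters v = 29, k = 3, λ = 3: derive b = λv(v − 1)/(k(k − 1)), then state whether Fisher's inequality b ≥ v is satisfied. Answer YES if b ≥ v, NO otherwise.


r = λ(v − 1)/(k − 1) = 3·28/2 = 42.
b = vr/k = 29·42/3 = 406.
Fisher's inequality: b ≥ v ⇔ 406 ≥ 29? YES.

YES


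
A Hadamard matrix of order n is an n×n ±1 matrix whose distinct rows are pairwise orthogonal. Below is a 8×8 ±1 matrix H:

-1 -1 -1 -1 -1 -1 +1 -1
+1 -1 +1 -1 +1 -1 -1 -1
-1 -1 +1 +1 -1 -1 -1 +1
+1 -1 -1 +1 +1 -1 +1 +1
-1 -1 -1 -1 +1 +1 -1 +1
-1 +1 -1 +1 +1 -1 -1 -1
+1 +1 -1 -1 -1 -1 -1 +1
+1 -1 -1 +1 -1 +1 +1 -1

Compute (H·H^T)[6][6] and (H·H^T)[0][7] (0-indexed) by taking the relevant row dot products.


Row 0 of H: [-1, -1, -1, -1, -1, -1, 1, -1].
Row 6 of H: [1, 1, -1, -1, -1, -1, -1, 1].
Row 7 of H: [1, -1, -1, 1, -1, 1, 1, -1].
(H·H^T)[6][6] = Σ_j H[6][j]·H[6][j] = (1)² + (1)² + (-1)² + (-1)² + (-1)² + (-1)² + (-1)² + (1)² = 1 + 1 + 1 + 1 + 1 + 1 + 1 + 1 = 8.
(H·H^T)[0][7] = Σ_j H[0][j]·H[7][j] = (-1)·(1) + (-1)·(-1) + (-1)·(-1) + (-1)·(1) + (-1)·(-1) + (-1)·(1) + (1)·(1) + (-1)·(-1) = -1 + 1 + 1 + -1 + 1 + -1 + 1 + 1 = 2.
Rows 0 and 7 are not orthogonal (dot product = 2 ≠ 0), so H is not a Hadamard matrix.

(6,6) entry = 8; (0,7) entry = 2.


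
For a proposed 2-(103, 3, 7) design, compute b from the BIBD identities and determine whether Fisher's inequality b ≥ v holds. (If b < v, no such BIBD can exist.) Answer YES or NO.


b = λv(v − 1)/(k(k − 1)) = 7·103·102/(3·2) = 73542/6 = 12257.
Compare with v = 103: b ≥ v, so Fisher's inequality holds.

YES


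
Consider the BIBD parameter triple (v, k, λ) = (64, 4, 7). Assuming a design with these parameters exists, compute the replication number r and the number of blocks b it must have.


Any 2-(v, k, λ) BIBD satisfies two necessary conditions:
  (i)  Each point sits in r blocks, and counting incidences through any fixed point gives r(k − 1) = λ(v − 1), so r = λ(v − 1)/(k − 1).
  (ii) Total incidences bk = vr, so b = vr/k.
Step 1: r = λ(v − 1)/(k − 1) = 7·(64 − 1)/(4 − 1) = 7·63/3 = 441/3 = 147.
Step 2: b = vr/k = 64·147/4 = 9408/4 = 2352.
Check integrality: r = 147 ∈ Z ✓, b = 2352 ∈ Z ✓.
(These identities are necessary conditions: they determine r and b for any design with these parameters, but do not by themselves prove that one exists.)

r = 147, b = 2352.


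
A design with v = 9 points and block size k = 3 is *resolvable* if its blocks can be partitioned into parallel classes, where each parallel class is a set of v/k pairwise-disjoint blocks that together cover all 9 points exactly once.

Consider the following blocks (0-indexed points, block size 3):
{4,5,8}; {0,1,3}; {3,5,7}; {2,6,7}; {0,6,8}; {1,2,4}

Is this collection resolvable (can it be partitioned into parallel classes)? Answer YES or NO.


v = 9, block size k = 3, number of blocks = 6.
For resolvability, blocks must partition into parallel classes of size v/k = 3.
Total blocks must therefore be a multiple of 3: 6 = 3·2 + 0 ⇒ divisible ✓.
Greedy packing gives 2 candidate class(es). Each should be a full parallel class (size 3, covers all 9 points).
  Class 1 (3 blocks): {4,5,8}; {0,1,3}; {2,6,7}. Points covered: [0, 1, 2, 3, 4, 5, 6, 7, 8].
  Class 2 (3 blocks): {3,5,7}; {0,6,8}; {1,2,4}. Points covered: [0, 1, 2, 3, 4, 5, 6, 7, 8].
All classes full (size 3)? YES. All classes cover every point? YES.
Resolvable? YES.

YES


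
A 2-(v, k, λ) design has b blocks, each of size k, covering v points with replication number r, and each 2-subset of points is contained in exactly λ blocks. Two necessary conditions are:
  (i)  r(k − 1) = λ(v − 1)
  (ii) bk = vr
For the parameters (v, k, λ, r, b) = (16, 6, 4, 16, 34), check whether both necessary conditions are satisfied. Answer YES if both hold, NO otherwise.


Condition (i): r(k − 1) = 16·5 = 80; λ(v − 1) = 4·15 = 60. Match? NO.
Condition (ii): bk = 34·6 = 204; vr = 16·16 = 256. Match? NO.
Both conditions hold? NO.

NO


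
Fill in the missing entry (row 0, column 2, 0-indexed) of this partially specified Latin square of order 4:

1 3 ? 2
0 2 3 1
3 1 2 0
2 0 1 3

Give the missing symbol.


Row 0 contains symbols [1, 2, 3] — missing [0].
Column 2 contains symbols [1, 2, 3] — missing [0].
The missing symbol must appear in both missing sets; intersection = [0].
Therefore the hidden value is 0.

Missing value = 0.


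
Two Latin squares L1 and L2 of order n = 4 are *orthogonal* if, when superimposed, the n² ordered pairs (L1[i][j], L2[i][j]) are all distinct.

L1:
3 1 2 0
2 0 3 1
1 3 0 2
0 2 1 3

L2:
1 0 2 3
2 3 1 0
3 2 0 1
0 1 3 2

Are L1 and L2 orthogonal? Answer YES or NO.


Form the n² = 16 superimposed pairs (L1[i][j], L2[i][j]), row by row (rows and columns indexed from 0):
row 0: (3,1) (1,0) (2,2) (0,3)
row 1: (2,2) (0,3) (3,1) (1,0)
row 2: (1,3) (3,2) (0,0) (2,1)
row 3: (0,0) (2,1) (1,3) (3,2)
Orthogonality requires all 16 pairs distinct.
But the pair (2,2) repeats: cell (0,2) has L1 = 2, L2 = 2, and cell (1,0) has L1 = 2, L2 = 2.
A repeated pair means some other pair never occurs (only 8 distinct pairs out of 16), so the squares are not orthogonal.
Conclusion: NO.

NO


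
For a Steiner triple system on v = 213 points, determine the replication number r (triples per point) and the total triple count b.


An STS(v) is a 2-(v, 3, 1) BIBD: block size k = 3, λ = 1.
Replication: r(k − 1) = λ(v − 1) ⇒ r·2 = 213 − 1 = 212 ⇒ r = 106.
Block count: bk = vr ⇒ b·3 = 213·106 = 22578 ⇒ b = 7526.
(Check via b = v(v − 1)/6 = 213·212/6 = 45156/6 = 7526.)

r = 106, b = 7526.


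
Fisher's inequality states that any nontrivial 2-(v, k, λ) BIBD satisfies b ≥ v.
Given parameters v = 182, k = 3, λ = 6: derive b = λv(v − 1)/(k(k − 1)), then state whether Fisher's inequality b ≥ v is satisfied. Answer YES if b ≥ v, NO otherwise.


r = λ(v − 1)/(k − 1) = 6·181/2 = 543.
b = vr/k = 182·543/3 = 32942.
Fisher's inequality: b ≥ v ⇔ 32942 ≥ 182? YES.

YES


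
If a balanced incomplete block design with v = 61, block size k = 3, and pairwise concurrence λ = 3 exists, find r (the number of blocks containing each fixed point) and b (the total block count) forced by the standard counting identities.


Any 2-(v, k, λ) BIBD satisfies two necessary conditions:
  (i)  Each point sits in r blocks, and counting incidences through any fixed point gives r(k − 1) = λ(v − 1), so r = λ(v − 1)/(k − 1).
  (ii) Total incidences bk = vr, so b = vr/k.
Step 1: r = λ(v − 1)/(k − 1) = 3·(61 − 1)/(3 − 1) = 3·60/2 = 180/2 = 90.
Step 2: b = vr/k = 61·90/3 = 5490/3 = 1830.
Check integrality: r = 90 ∈ Z ✓, b = 1830 ∈ Z ✓.
(These identities are necessary conditions: they determine r and b for any design with these parameters, but do not by themselves prove that one exists.)

r = 90, b = 1830.


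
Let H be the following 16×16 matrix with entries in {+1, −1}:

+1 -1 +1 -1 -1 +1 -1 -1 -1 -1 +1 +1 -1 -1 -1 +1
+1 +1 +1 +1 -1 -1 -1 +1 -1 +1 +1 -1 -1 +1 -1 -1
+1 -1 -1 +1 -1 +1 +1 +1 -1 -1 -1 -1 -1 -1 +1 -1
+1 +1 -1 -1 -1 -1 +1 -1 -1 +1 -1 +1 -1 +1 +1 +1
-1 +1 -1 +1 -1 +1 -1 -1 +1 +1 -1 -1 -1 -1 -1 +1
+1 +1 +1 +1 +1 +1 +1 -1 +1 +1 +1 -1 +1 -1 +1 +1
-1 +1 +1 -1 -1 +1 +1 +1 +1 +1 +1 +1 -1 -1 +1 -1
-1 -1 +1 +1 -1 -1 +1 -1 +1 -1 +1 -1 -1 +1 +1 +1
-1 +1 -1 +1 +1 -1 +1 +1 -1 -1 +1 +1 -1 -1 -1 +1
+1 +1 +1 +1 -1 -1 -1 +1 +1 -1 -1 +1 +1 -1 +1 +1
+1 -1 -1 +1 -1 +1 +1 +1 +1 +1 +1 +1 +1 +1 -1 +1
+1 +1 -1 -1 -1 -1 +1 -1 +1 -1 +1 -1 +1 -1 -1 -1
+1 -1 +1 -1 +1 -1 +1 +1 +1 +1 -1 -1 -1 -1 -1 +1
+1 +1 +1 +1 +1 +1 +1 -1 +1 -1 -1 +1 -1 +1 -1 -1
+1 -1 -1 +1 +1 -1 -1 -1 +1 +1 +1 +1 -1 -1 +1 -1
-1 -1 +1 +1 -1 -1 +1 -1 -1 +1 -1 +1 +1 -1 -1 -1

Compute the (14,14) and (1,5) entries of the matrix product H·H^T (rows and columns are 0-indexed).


Row 1 of H: [1, 1, 1, 1, -1, -1, -1, 1, -1, 1, 1, -1, -1, 1, -1, -1].
Row 5 of H: [1, 1, 1, 1, 1, 1, 1, -1, 1, 1, 1, -1, 1, -1, 1, 1].
Row 14 of H: [1, -1, -1, 1, 1, -1, -1, -1, 1, 1, 1, 1, -1, -1, 1, -1].
(H·H^T)[14][14] = Σ_j H[14][j]·H[14][j] = (1)² + (-1)² + (-1)² + (1)² + (1)² + (-1)² + (-1)² + (-1)² + (1)² + (1)² + (1)² + (1)² + (-1)² + (-1)² + (1)² + (-1)² = 1 + 1 + 1 + 1 + 1 + 1 + 1 + 1 + 1 + 1 + 1 + 1 + 1 + 1 + 1 + 1 = 16.
(H·H^T)[1][5] = Σ_j H[1][j]·H[5][j] = (1)·(1) + (1)·(1) + (1)·(1) + (1)·(1) + (-1)·(1) + (-1)·(1) + (-1)·(1) + (1)·(-1) + (-1)·(1) + (1)·(1) + (1)·(1) + (-1)·(-1) + (-1)·(1) + (1)·(-1) + (-1)·(1) + (-1)·(1) = 1 + 1 + 1 + 1 + -1 + -1 + -1 + -1 + -1 + 1 + 1 + 1 + -1 + -1 + -1 + -1 = -2.
Rows 1 and 5 are not orthogonal (dot product = -2 ≠ 0), so H is not a Hadamard matrix.

(14,14) entry = 16; (1,5) entry = -2.


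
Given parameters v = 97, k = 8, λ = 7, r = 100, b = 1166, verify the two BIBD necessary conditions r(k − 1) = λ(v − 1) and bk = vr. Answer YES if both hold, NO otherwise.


Condition (i): r(k − 1) = 100·7 = 700; λ(v − 1) = 7·96 = 672. Match? NO.
Condition (ii): bk = 1166·8 = 9328; vr = 97·100 = 9700. Match? NO.
Both conditions hold? NO.

NO


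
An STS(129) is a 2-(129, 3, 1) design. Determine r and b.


An STS(v) is a 2-(v, 3, 1) BIBD: block size k = 3, λ = 1.
Replication: r(k − 1) = λ(v − 1) ⇒ r·2 = 129 − 1 = 128 ⇒ r = 64.
Block count: bk = vr ⇒ b·3 = 129·64 = 8256 ⇒ b = 2752.

r = 64, b = 2752.


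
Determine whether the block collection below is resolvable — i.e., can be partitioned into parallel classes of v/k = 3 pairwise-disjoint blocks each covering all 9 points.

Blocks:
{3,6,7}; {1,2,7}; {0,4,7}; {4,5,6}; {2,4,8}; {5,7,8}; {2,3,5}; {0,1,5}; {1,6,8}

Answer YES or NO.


v = 9, block size k = 3, number of blocks = 9.
For resolvability, blocks must partition into parallel classes of size v/k = 3.
Total blocks must therefore be a multiple of 3: 9 = 3·3 + 0 ⇒ divisible ✓.
Consider block {1,2,7}. The only other block(s) in the collection disjoint from it are {4,5,6} — just 1 block(s). Any parallel class containing {1,2,7} would need 2 other blocks each disjoint from it, so no parallel class of size 3 can contain {1,2,7}.
Since every block must belong to some parallel class in a resolution, the collection cannot be partitioned into parallel classes.
Resolvable? NO.

NO


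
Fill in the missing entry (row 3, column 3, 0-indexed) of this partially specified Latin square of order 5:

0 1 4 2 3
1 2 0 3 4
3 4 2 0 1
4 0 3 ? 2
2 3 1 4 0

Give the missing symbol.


Row 3 contains symbols [0, 2, 3, 4] — missing [1].
Column 3 contains symbols [0, 2, 3, 4] — missing [1].
The missing symbol must appear in both missing sets; intersection = [1].
Therefore the hidden value is 1.

Missing value = 1.


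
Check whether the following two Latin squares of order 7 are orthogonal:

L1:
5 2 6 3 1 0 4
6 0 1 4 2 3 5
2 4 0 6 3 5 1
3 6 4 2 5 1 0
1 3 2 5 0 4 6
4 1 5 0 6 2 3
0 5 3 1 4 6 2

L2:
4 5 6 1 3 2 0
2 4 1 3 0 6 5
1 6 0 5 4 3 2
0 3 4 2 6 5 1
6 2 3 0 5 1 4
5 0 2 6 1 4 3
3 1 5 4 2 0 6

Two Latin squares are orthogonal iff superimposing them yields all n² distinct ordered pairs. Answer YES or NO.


Form the n² = 49 superimposed pairs (L1[i][j], L2[i][j]), row by row (rows and columns indexed from 0):
row 0: (5,4) (2,5) (6,6) (3,1) (1,3) (0,2) (4,0)
row 1: (6,2) (0,4) (1,1) (4,3) (2,0) (3,6) (5,5)
row 2: (2,1) (4,6) (0,0) (6,5) (3,4) (5,3) (1,2)
row 3: (3,0) (6,3) (4,4) (2,2) (5,6) (1,5) (0,1)
row 4: (1,6) (3,2) (2,3) (5,0) (0,5) (4,1) (6,4)
row 5: (4,5) (1,0) (5,2) (0,6) (6,1) (2,4) (3,3)
row 6: (0,3) (5,1) (3,5) (1,4) (4,2) (6,0) (2,6)
Orthogonality requires all 49 pairs distinct.
Check by first coordinate: for each symbol s of L1, list the L2 entries in the n cells where L1 = s; they must all differ.
  L1 = 0: L2 entries (in reading order) 2, 4, 0, 1, 5, 6, 3 — all 7 distinct ✓
  L1 = 1: L2 entries (in reading order) 3, 1, 2, 5, 6, 0, 4 — all 7 distinct ✓
  L1 = 2: L2 entries (in reading order) 5, 0, 1, 2, 3, 4, 6 — all 7 distinct ✓
  L1 = 3: L2 entries (in reading order) 1, 6, 4, 0, 2, 3, 5 — all 7 distinct ✓
  L1 = 4: L2 entries (in reading order) 0, 3, 6, 4, 1, 5, 2 — all 7 distinct ✓
  L1 = 5: L2 entries (in reading order) 4, 5, 3, 6, 0, 2, 1 — all 7 distinct ✓
  L1 = 6: L2 entries (in reading order) 6, 2, 5, 3, 4, 1, 0 — all 7 distinct ✓
Every symbol of L1 meets every symbol of L2 exactly once, so all 49 pairs are distinct (49 of 49).
Conclusion: YES.

YES


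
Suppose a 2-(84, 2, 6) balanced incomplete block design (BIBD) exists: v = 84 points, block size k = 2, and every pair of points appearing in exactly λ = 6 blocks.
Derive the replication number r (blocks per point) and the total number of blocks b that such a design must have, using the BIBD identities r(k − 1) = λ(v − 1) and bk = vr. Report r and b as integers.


Any 2-(v, k, λ) BIBD satisfies two necessary conditions:
  (i)  Each point sits in r blocks, and counting incidences through any fixed point gives r(k − 1) = λ(v − 1), so r = λ(v − 1)/(k − 1).
  (ii) Total incidences bk = vr, so b = vr/k.
Step 1: r = λ(v − 1)/(k − 1) = 6·(84 − 1)/(2 − 1) = 6·83/1 = 498/1 = 498.
Step 2: b = vr/k = 84·498/2 = 41832/2 = 20916.
Check integrality: r = 498 ∈ Z ✓, b = 20916 ∈ Z ✓.
(These identities are necessary conditions: they determine r and b for any design with these parameters, but do not by themselves prove that one exists.)

r = 498, b = 20916.


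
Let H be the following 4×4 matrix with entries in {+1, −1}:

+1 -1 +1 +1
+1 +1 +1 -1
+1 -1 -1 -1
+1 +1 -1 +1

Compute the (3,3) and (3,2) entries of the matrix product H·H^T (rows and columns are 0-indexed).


Row 2 of H: [1, -1, -1, -1].
Row 3 of H: [1, 1, -1, 1].
(H·H^T)[3][3] = Σ_j H[3][j]·H[3][j] = (1)² + (1)² + (-1)² + (1)² = 1 + 1 + 1 + 1 = 4.
(H·H^T)[3][2] = Σ_j H[3][j]·H[2][j] = (1)·(1) + (1)·(-1) + (-1)·(-1) + (1)·(-1) = 1 + -1 + 1 + -1 = 0.
So rows 3 and 2 are orthogonal; the diagonal entry equals n = 4.

(3,3) entry = 4; (3,2) entry = 0.


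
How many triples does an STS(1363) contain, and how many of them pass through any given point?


An STS(v) is a 2-(v, 3, 1) BIBD: block size k = 3, λ = 1.
Replication: r(k − 1) = λ(v − 1) ⇒ r·2 = 1363 − 1 = 1362 ⇒ r = 681.
Block count: b = v(v − 1)/6 = 1363·1362/6 = 1856406/6 = 309401.

r = 681, b = 309401.


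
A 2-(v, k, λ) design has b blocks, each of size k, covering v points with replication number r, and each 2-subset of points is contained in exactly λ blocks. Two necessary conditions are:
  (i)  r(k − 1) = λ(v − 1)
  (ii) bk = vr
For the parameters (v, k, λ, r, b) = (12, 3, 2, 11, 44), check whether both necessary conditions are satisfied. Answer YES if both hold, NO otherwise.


Condition (i): r(k − 1) = 11·2 = 22; λ(v − 1) = 2·11 = 22. Match? YES.
Condition (ii): bk = 44·3 = 132; vr = 12·11 = 132. Match? YES.
Both conditions hold? YES.

YES


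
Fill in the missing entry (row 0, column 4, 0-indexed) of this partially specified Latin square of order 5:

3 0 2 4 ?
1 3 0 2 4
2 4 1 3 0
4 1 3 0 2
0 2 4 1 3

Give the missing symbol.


Row 0 contains symbols [0, 2, 3, 4] — missing [1].
Column 4 contains symbols [0, 2, 3, 4] — missing [1].
The missing symbol must appear in both missing sets; intersection = [1].
Therefore the hidden value is 1.

Missing value = 1.


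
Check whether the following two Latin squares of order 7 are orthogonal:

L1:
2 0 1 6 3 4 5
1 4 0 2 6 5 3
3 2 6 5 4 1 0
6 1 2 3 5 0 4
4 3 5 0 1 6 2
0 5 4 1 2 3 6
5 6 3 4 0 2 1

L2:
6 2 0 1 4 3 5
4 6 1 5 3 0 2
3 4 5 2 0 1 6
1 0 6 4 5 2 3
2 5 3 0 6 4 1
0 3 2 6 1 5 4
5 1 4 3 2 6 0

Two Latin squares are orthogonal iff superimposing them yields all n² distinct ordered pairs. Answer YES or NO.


Form the n² = 49 superimposed pairs (L1[i][j], L2[i][j]), row by row (rows and columns indexed from 0):
row 0: (2,6) (0,2) (1,0) (6,1) (3,4) (4,3) (5,5)
row 1: (1,4) (4,6) (0,1) (2,5) (6,3) (5,0) (3,2)
row 2: (3,3) (2,4) (6,5) (5,2) (4,0) (1,1) (0,6)
row 3: (6,1) (1,0) (2,6) (3,4) (5,5) (0,2) (4,3)
row 4: (4,2) (3,5) (5,3) (0,0) (1,6) (6,4) (2,1)
row 5: (0,0) (5,3) (4,2) (1,6) (2,1) (3,5) (6,4)
row 6: (5,5) (6,1) (3,4) (4,3) (0,2) (2,6) (1,0)
Orthogonality requires all 49 pairs distinct.
But the pair (6,1) repeats: cell (0,3) has L1 = 6, L2 = 1, and cell (3,0) has L1 = 6, L2 = 1.
A repeated pair means some other pair never occurs (only 28 distinct pairs out of 49), so the squares are not orthogonal.
Conclusion: NO.

NO


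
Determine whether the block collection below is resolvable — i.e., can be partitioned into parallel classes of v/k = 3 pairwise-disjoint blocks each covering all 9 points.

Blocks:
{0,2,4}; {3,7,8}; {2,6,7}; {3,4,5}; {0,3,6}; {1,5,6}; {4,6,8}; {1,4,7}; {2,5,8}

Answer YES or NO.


v = 9, block size k = 3, number of blocks = 9.
For resolvability, blocks must partition into parallel classes of size v/k = 3.
Total blocks must therefore be a multiple of 3: 9 = 3·3 + 0 ⇒ divisible ✓.
Consider block {2,6,7}. The only other block(s) in the collection disjoint from it are {3,4,5} — just 1 block(s). Any parallel class containing {2,6,7} would need 2 other blocks each disjoint from it, so no parallel class of size 3 can contain {2,6,7}.
Since every block must belong to some parallel class in a resolution, the collection cannot be partitioned into parallel classes.
Resolvable? NO.

NO
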